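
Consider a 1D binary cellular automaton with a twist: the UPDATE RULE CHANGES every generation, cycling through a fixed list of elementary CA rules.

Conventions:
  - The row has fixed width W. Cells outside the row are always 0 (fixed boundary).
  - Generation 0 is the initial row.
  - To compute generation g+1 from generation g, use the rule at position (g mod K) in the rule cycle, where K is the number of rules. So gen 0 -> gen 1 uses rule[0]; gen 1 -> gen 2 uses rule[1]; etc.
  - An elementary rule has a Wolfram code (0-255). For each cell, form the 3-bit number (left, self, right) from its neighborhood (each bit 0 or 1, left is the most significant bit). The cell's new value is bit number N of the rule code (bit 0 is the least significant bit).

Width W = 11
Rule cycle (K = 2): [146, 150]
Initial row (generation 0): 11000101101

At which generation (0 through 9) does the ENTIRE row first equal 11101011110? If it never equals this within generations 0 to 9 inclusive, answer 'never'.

Gen 0: 11000101101
Gen 1 (rule 146): 00101000000
Gen 2 (rule 150): 01101100000
Gen 3 (rule 146): 10000010000
Gen 4 (rule 150): 11000111000
Gen 5 (rule 146): 00101010100
Gen 6 (rule 150): 01101010110
Gen 7 (rule 146): 10000000001
Gen 8 (rule 150): 11000000011
Gen 9 (rule 146): 00100000100

Answer: never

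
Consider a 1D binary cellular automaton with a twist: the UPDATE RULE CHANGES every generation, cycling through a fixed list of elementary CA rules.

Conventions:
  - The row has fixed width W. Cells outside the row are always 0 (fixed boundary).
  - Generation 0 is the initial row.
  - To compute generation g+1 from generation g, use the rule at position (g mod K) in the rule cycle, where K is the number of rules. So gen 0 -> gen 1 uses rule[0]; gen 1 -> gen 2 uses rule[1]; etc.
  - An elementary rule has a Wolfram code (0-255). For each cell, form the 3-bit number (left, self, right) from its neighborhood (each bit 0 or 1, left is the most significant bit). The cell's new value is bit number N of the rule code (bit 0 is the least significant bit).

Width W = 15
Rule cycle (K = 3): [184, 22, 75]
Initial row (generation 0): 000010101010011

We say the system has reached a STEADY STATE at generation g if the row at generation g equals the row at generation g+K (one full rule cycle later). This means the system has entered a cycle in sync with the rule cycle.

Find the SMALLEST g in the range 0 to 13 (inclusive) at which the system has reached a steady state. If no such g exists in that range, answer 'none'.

Answer: 11

Derivation:
Gen 0: 000010101010011
Gen 1 (rule 184): 000001010101010
Gen 2 (rule 22): 000011010101011
Gen 3 (rule 75): 111111000000011
Gen 4 (rule 184): 111110100000010
Gen 5 (rule 22): 000000110000111
Gen 6 (rule 75): 111111110111101
Gen 7 (rule 184): 111111101111010
Gen 8 (rule 22): 000000000000011
Gen 9 (rule 75): 111111111111111
Gen 10 (rule 184): 111111111111110
Gen 11 (rule 22): 000000000000001
Gen 12 (rule 75): 111111111111110
Gen 13 (rule 184): 111111111111101
Gen 14 (rule 22): 000000000000001
Gen 15 (rule 75): 111111111111110
Gen 16 (rule 184): 111111111111101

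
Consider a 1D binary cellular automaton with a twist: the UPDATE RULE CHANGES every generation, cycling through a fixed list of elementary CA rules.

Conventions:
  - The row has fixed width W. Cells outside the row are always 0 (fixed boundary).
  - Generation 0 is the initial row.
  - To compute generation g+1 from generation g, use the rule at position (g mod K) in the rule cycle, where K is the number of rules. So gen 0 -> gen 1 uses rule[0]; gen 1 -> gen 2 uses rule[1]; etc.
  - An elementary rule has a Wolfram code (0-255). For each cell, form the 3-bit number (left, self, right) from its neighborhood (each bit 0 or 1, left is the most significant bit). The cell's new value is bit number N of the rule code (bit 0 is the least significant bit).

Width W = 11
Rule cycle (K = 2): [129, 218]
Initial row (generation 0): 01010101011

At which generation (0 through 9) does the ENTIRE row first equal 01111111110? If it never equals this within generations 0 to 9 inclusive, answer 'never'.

Gen 0: 01010101011
Gen 1 (rule 129): 00000000000
Gen 2 (rule 218): 00000000000
Gen 3 (rule 129): 11111111111
Gen 4 (rule 218): 11111111111
Gen 5 (rule 129): 01111111110
Gen 6 (rule 218): 11111111111
Gen 7 (rule 129): 01111111110
Gen 8 (rule 218): 11111111111
Gen 9 (rule 129): 01111111110

Answer: 5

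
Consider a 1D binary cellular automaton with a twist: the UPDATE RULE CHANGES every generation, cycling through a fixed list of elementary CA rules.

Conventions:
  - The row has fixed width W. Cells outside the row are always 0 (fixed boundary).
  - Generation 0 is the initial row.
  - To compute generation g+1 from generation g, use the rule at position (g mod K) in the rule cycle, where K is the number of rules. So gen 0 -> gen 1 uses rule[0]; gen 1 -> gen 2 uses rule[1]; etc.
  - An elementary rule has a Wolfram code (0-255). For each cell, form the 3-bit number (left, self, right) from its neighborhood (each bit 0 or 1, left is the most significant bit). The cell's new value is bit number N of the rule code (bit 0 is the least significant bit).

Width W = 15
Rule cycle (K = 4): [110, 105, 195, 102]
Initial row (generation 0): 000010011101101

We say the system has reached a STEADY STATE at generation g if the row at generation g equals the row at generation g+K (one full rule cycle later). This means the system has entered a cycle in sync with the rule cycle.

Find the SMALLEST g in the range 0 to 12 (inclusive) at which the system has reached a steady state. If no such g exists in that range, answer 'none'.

Gen 0: 000010011101101
Gen 1 (rule 110): 000110110111111
Gen 2 (rule 105): 110111111100001
Gen 3 (rule 195): 010011111101110
Gen 4 (rule 102): 110100000110010
Gen 5 (rule 110): 111100001110110
Gen 6 (rule 105): 100101101011110
Gen 7 (rule 195): 001000100001110
Gen 8 (rule 102): 011001100010010
Gen 9 (rule 110): 111011100110110
Gen 10 (rule 105): 101110100111110
Gen 11 (rule 195): 000110001011110
Gen 12 (rule 102): 001010011100010
Gen 13 (rule 110): 011110110100110
Gen 14 (rule 105): 010011111000110
Gen 15 (rule 195): 100101111011010
Gen 16 (rule 102): 101110001101110

Answer: none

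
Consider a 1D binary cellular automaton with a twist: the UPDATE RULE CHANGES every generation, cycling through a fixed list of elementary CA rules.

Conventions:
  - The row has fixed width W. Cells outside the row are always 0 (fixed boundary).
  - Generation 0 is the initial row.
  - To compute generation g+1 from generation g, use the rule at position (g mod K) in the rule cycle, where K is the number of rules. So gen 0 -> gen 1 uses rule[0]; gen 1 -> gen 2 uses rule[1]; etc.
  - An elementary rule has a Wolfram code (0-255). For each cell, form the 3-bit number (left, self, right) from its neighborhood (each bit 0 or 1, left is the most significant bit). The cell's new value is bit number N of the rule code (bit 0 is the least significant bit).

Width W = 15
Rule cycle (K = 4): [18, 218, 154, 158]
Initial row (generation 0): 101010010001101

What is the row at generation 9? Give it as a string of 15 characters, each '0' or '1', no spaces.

Gen 0: 101010010001101
Gen 1 (rule 18): 000001101010000
Gen 2 (rule 218): 000011100001000
Gen 3 (rule 154): 000111010010100
Gen 4 (rule 158): 001110011110110
Gen 5 (rule 18): 010001100000001
Gen 6 (rule 218): 101011110000010
Gen 7 (rule 154): 000011101000101
Gen 8 (rule 158): 000111001101101
Gen 9 (rule 18): 001000110000000

Answer: 001000110000000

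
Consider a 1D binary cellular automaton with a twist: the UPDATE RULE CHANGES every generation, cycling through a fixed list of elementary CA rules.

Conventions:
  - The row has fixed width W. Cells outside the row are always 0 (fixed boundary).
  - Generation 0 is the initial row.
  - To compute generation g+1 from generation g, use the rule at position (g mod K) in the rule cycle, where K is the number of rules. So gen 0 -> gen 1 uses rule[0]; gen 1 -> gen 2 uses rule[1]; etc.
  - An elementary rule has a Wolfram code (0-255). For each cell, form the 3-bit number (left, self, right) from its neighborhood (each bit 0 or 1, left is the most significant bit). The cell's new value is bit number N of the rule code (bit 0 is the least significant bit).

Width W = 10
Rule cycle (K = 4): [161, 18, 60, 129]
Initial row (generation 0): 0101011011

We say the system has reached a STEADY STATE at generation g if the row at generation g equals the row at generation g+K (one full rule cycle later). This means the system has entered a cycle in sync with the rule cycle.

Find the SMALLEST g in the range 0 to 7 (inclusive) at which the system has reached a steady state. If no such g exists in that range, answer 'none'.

Gen 0: 0101011011
Gen 1 (rule 161): 0010100100
Gen 2 (rule 18): 0100011010
Gen 3 (rule 60): 0110010111
Gen 4 (rule 129): 0000000010
Gen 5 (rule 161): 1111111000
Gen 6 (rule 18): 0000000100
Gen 7 (rule 60): 0000000110
Gen 8 (rule 129): 1111110000
Gen 9 (rule 161): 0111100111
Gen 10 (rule 18): 1000011000
Gen 11 (rule 60): 1100010100

Answer: none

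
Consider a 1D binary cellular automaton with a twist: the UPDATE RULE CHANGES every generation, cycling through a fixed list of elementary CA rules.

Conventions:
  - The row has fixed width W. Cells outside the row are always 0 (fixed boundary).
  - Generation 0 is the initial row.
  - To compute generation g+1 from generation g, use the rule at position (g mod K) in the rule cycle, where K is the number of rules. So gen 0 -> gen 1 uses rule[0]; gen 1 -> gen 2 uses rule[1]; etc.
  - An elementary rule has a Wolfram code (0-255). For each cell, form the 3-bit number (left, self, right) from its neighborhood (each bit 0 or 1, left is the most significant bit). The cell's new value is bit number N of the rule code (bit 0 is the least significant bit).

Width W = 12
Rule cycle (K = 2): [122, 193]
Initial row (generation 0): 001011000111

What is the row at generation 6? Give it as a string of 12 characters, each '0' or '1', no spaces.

Answer: 011100111101

Derivation:
Gen 0: 001011000111
Gen 1 (rule 122): 010111101101
Gen 2 (rule 193): 000011100100
Gen 3 (rule 122): 000110111010
Gen 4 (rule 193): 110010011000
Gen 5 (rule 122): 111101111100
Gen 6 (rule 193): 011100111101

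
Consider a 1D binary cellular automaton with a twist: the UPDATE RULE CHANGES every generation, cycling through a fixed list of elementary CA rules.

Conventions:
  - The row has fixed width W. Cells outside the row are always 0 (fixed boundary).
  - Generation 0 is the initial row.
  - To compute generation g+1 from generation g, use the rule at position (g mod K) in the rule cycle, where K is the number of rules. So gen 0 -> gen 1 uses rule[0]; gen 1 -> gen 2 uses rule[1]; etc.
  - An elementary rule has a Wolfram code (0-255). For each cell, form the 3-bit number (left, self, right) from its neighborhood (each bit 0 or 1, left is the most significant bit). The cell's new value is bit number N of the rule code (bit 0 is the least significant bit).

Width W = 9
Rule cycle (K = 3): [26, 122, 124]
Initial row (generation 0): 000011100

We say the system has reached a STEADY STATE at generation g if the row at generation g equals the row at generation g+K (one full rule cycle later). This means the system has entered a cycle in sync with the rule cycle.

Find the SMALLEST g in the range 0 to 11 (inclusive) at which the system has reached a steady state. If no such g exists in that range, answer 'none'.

Gen 0: 000011100
Gen 1 (rule 26): 000110010
Gen 2 (rule 122): 001111101
Gen 3 (rule 124): 001000111
Gen 4 (rule 26): 010101100
Gen 5 (rule 122): 101011110
Gen 6 (rule 124): 111110011
Gen 7 (rule 26): 100001110
Gen 8 (rule 122): 010011011
Gen 9 (rule 124): 011011111
Gen 10 (rule 26): 110010000
Gen 11 (rule 122): 111101000
Gen 12 (rule 124): 100111100
Gen 13 (rule 26): 011100010
Gen 14 (rule 122): 110110101

Answer: none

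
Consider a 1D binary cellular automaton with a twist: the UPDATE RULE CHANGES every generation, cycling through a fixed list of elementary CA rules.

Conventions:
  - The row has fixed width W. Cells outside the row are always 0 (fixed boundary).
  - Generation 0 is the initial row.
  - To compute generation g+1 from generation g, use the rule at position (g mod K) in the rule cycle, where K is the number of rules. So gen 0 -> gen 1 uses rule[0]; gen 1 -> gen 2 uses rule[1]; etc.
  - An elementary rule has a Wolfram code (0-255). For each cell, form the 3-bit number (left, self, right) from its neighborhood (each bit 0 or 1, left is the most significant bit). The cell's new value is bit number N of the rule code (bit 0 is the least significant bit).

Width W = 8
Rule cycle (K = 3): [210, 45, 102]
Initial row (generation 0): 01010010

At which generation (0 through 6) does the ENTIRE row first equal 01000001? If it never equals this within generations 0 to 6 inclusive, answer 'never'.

Answer: 5

Derivation:
Gen 0: 01010010
Gen 1 (rule 210): 10001101
Gen 2 (rule 45): 10101011
Gen 3 (rule 102): 11111101
Gen 4 (rule 210): 01111100
Gen 5 (rule 45): 01000001
Gen 6 (rule 102): 11000011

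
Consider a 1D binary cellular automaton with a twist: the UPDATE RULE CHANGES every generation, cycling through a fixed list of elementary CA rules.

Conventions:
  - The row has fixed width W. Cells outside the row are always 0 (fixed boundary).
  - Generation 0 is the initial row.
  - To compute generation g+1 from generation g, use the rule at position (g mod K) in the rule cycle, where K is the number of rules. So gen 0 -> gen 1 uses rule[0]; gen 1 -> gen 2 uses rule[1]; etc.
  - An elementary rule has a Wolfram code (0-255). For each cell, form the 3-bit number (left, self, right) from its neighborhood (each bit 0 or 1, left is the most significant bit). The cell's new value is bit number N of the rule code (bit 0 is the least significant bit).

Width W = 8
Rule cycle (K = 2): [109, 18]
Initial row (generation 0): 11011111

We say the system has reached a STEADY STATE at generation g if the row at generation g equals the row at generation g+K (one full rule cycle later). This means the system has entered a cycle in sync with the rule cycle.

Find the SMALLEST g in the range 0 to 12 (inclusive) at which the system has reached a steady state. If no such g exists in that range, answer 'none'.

Gen 0: 11011111
Gen 1 (rule 109): 11110001
Gen 2 (rule 18): 00001010
Gen 3 (rule 109): 11101110
Gen 4 (rule 18): 00000001
Gen 5 (rule 109): 11111101
Gen 6 (rule 18): 00000000
Gen 7 (rule 109): 11111111
Gen 8 (rule 18): 00000000
Gen 9 (rule 109): 11111111
Gen 10 (rule 18): 00000000
Gen 11 (rule 109): 11111111
Gen 12 (rule 18): 00000000
Gen 13 (rule 109): 11111111
Gen 14 (rule 18): 00000000

Answer: 6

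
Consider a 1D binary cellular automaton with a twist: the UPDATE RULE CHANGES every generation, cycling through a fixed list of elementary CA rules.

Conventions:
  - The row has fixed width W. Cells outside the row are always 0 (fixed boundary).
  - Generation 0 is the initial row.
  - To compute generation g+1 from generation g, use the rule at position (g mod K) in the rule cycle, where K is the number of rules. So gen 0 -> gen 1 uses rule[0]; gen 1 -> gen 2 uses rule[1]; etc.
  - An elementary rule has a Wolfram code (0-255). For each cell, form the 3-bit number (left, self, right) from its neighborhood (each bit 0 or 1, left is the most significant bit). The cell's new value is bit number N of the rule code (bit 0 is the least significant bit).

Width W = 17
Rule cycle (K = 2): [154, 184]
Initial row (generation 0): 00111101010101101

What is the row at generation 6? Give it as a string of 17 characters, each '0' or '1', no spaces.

Answer: 01000101010000100

Derivation:
Gen 0: 00111101010101101
Gen 1 (rule 154): 01111000000001000
Gen 2 (rule 184): 01110100000000100
Gen 3 (rule 154): 11100010000001010
Gen 4 (rule 184): 11010001000000101
Gen 5 (rule 154): 10001010100001000
Gen 6 (rule 184): 01000101010000100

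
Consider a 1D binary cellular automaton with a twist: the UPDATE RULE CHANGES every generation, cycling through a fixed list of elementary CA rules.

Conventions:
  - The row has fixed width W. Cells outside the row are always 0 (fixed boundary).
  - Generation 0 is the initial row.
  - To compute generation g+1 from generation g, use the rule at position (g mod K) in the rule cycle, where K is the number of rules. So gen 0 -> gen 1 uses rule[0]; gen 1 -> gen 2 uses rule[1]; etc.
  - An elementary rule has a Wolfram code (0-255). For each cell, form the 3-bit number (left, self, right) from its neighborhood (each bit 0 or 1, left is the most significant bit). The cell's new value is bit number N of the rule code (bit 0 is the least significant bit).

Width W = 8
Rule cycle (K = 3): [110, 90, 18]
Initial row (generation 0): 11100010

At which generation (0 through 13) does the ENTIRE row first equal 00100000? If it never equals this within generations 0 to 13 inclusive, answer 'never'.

Answer: 3

Derivation:
Gen 0: 11100010
Gen 1 (rule 110): 10100110
Gen 2 (rule 90): 00011111
Gen 3 (rule 18): 00100000
Gen 4 (rule 110): 01100000
Gen 5 (rule 90): 11110000
Gen 6 (rule 18): 00001000
Gen 7 (rule 110): 00011000
Gen 8 (rule 90): 00111100
Gen 9 (rule 18): 01000010
Gen 10 (rule 110): 11000110
Gen 11 (rule 90): 11101111
Gen 12 (rule 18): 00000000
Gen 13 (rule 110): 00000000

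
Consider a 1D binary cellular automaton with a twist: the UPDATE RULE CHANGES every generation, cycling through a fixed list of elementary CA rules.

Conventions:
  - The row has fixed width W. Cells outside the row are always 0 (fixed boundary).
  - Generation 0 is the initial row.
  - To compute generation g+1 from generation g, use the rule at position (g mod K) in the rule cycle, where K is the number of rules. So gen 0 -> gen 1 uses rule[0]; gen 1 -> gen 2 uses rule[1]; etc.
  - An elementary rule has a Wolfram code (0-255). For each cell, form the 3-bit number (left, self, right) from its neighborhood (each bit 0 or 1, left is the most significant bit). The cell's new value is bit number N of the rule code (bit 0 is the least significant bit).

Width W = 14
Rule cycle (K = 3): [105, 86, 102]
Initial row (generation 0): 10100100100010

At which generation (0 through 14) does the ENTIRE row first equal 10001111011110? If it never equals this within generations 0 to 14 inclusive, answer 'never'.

Answer: never

Derivation:
Gen 0: 10100100100010
Gen 1 (rule 105): 01000000001000
Gen 2 (rule 86): 11100000011100
Gen 3 (rule 102): 00100000100100
Gen 4 (rule 105): 10001110000001
Gen 5 (rule 86): 11010011000011
Gen 6 (rule 102): 01110101000101
Gen 7 (rule 105): 01011010010010
Gen 8 (rule 86): 11001011111111
Gen 9 (rule 102): 01011100000001
Gen 10 (rule 105): 00110101111100
Gen 11 (rule 86): 01010100000110
Gen 12 (rule 102): 11111100001010
Gen 13 (rule 105): 10000101100100
Gen 14 (rule 86): 11001100111110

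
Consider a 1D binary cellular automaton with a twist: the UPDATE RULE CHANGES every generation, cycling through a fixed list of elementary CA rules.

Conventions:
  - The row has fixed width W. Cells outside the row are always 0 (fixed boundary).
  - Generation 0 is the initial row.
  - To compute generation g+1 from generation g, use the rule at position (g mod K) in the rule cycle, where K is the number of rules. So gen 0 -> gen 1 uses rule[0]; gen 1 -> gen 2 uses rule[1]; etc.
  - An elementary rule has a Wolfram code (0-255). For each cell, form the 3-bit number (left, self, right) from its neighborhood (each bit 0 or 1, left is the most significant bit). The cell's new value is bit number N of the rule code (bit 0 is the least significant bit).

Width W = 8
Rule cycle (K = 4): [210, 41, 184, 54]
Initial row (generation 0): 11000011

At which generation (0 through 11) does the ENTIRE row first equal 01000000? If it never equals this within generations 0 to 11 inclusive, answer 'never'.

Answer: 10

Derivation:
Gen 0: 11000011
Gen 1 (rule 210): 01100101
Gen 2 (rule 41): 01000010
Gen 3 (rule 184): 00100001
Gen 4 (rule 54): 01110011
Gen 5 (rule 210): 10111101
Gen 6 (rule 41): 01100010
Gen 7 (rule 184): 01010001
Gen 8 (rule 54): 11111011
Gen 9 (rule 210): 01111001
Gen 10 (rule 41): 01000000
Gen 11 (rule 184): 00100000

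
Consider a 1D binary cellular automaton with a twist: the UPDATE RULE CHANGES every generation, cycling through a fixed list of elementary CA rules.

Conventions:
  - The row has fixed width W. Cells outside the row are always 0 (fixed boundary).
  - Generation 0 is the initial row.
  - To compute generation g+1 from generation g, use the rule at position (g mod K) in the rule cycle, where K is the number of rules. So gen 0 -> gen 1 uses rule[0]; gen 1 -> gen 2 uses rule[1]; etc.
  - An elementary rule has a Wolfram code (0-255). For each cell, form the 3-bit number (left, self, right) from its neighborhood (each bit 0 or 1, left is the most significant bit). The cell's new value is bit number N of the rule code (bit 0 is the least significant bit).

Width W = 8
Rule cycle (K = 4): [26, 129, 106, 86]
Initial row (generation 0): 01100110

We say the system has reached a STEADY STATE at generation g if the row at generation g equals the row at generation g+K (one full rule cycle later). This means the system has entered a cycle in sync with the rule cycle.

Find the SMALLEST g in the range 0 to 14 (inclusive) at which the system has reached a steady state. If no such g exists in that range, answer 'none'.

Answer: none

Derivation:
Gen 0: 01100110
Gen 1 (rule 26): 11011101
Gen 2 (rule 129): 00001000
Gen 3 (rule 106): 00010000
Gen 4 (rule 86): 00111000
Gen 5 (rule 26): 01100100
Gen 6 (rule 129): 00000001
Gen 7 (rule 106): 00000010
Gen 8 (rule 86): 00000111
Gen 9 (rule 26): 00001100
Gen 10 (rule 129): 11100001
Gen 11 (rule 106): 10100010
Gen 12 (rule 86): 10110111
Gen 13 (rule 26): 00100100
Gen 14 (rule 129): 10000001
Gen 15 (rule 106): 00000010
Gen 16 (rule 86): 00000111
Gen 17 (rule 26): 00001100
Gen 18 (rule 129): 11100001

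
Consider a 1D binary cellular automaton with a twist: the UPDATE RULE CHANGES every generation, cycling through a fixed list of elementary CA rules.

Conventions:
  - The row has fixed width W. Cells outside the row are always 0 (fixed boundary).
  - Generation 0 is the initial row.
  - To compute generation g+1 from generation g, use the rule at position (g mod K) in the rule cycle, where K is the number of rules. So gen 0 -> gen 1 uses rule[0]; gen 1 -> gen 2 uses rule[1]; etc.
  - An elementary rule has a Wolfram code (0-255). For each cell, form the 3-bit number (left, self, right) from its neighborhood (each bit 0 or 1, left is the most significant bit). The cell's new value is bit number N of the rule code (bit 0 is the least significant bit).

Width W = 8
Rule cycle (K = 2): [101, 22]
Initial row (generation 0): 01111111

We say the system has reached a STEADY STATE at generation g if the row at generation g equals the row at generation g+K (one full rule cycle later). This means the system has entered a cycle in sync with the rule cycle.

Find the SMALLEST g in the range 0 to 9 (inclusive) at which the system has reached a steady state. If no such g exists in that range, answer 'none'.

Gen 0: 01111111
Gen 1 (rule 101): 00000001
Gen 2 (rule 22): 00000011
Gen 3 (rule 101): 11111001
Gen 4 (rule 22): 00000111
Gen 5 (rule 101): 11110001
Gen 6 (rule 22): 00001011
Gen 7 (rule 101): 11101101
Gen 8 (rule 22): 00000001
Gen 9 (rule 101): 11111101
Gen 10 (rule 22): 00000001
Gen 11 (rule 101): 11111101

Answer: 8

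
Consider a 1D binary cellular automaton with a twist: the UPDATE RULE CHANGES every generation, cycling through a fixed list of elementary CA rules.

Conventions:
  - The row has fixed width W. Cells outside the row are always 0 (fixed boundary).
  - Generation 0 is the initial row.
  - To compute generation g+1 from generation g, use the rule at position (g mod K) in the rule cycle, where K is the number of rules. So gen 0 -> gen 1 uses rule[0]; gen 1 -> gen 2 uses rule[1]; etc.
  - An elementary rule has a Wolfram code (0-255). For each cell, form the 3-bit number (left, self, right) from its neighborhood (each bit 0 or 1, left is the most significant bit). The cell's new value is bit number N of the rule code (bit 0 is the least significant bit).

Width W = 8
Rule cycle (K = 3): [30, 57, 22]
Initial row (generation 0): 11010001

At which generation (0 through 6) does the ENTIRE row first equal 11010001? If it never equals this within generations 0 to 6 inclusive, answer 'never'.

Answer: 0

Derivation:
Gen 0: 11010001
Gen 1 (rule 30): 10011011
Gen 2 (rule 57): 01010110
Gen 3 (rule 22): 11010001
Gen 4 (rule 30): 10011011
Gen 5 (rule 57): 01010110
Gen 6 (rule 22): 11010001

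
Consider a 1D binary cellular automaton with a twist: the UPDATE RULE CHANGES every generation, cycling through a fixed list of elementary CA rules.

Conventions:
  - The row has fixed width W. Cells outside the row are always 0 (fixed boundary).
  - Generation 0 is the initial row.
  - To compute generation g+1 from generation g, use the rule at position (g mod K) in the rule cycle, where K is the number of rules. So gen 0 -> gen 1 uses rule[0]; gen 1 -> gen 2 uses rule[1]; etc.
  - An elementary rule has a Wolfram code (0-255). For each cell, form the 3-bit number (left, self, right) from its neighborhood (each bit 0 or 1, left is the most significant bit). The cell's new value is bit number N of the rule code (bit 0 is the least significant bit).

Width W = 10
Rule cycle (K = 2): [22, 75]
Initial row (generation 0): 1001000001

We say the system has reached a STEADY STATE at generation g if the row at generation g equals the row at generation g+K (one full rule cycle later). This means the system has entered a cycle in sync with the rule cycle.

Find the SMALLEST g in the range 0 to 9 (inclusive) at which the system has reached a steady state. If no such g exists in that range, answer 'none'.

Gen 0: 1001000001
Gen 1 (rule 22): 1111100011
Gen 2 (rule 75): 1000101111
Gen 3 (rule 22): 1101100000
Gen 4 (rule 75): 1101101111
Gen 5 (rule 22): 0000000000
Gen 6 (rule 75): 1111111111
Gen 7 (rule 22): 0000000000
Gen 8 (rule 75): 1111111111
Gen 9 (rule 22): 0000000000
Gen 10 (rule 75): 1111111111
Gen 11 (rule 22): 0000000000

Answer: 5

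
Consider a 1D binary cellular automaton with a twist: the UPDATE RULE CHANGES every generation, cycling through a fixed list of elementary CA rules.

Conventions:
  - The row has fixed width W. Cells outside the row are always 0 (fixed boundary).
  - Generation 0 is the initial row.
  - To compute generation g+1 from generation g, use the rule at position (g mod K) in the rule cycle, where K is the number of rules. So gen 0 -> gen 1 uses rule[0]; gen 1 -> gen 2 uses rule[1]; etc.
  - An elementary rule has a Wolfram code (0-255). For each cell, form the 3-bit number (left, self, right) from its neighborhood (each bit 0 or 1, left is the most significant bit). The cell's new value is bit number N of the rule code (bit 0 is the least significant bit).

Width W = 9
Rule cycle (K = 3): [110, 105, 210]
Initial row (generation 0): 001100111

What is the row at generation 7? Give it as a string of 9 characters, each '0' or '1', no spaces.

Gen 0: 001100111
Gen 1 (rule 110): 011101101
Gen 2 (rule 105): 010111110
Gen 3 (rule 210): 100011111
Gen 4 (rule 110): 100110001
Gen 5 (rule 105): 000110100
Gen 6 (rule 210): 001010010
Gen 7 (rule 110): 011110110

Answer: 011110110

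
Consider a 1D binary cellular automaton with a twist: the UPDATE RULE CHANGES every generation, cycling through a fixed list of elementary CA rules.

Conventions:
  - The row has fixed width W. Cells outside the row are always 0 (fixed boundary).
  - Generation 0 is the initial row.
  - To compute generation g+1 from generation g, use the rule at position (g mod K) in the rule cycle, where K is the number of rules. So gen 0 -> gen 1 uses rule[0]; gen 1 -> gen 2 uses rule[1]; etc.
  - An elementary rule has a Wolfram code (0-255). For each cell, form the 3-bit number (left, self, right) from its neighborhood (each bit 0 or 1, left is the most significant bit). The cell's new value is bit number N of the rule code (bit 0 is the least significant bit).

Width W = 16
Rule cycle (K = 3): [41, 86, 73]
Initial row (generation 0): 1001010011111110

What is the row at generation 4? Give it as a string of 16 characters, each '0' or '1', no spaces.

Answer: 1010101010110000

Derivation:
Gen 0: 1001010011111110
Gen 1 (rule 41): 0000100010000000
Gen 2 (rule 86): 0001110111000000
Gen 3 (rule 73): 1101010101011111
Gen 4 (rule 41): 1010101010110000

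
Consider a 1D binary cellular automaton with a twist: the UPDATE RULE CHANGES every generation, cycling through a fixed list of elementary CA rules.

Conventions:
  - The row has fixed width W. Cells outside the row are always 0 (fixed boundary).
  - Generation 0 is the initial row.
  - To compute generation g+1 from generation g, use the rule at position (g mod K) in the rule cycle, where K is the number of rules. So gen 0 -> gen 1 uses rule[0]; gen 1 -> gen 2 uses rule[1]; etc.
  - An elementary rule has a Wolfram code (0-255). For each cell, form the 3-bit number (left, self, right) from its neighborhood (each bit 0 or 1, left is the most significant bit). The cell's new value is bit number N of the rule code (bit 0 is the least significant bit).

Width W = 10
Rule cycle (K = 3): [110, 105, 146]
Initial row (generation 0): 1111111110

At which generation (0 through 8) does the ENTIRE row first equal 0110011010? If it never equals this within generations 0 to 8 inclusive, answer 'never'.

Gen 0: 1111111110
Gen 1 (rule 110): 1000000010
Gen 2 (rule 105): 0011111000
Gen 3 (rule 146): 0101110100
Gen 4 (rule 110): 1111011100
Gen 5 (rule 105): 1001110101
Gen 6 (rule 146): 0110100000
Gen 7 (rule 110): 1111100000
Gen 8 (rule 105): 1000101111

Answer: never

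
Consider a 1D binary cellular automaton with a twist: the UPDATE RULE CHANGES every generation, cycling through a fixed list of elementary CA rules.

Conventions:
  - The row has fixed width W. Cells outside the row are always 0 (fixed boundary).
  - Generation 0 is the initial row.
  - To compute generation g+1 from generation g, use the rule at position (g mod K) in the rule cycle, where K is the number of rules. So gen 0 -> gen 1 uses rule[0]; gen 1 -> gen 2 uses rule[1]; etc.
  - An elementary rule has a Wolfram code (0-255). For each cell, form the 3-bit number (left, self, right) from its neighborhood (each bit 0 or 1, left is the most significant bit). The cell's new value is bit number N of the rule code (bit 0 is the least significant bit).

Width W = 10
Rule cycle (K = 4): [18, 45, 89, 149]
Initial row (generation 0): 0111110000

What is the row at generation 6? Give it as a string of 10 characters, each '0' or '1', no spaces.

Gen 0: 0111110000
Gen 1 (rule 18): 1000001000
Gen 2 (rule 45): 1011101011
Gen 3 (rule 89): 0010100011
Gen 4 (rule 149): 1010111000
Gen 5 (rule 18): 0000000100
Gen 6 (rule 45): 1111110101

Answer: 1111110101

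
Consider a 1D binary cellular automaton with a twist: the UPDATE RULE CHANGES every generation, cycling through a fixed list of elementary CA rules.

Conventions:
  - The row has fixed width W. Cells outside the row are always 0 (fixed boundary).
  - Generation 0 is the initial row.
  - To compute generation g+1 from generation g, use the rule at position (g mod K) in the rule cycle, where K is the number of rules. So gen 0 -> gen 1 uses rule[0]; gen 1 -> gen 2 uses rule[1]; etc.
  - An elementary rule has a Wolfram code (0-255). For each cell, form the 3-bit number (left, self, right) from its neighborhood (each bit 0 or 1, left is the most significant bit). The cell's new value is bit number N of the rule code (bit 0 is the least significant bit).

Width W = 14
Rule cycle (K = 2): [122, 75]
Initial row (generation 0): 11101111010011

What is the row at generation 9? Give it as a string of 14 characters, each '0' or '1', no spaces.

Gen 0: 11101111010011
Gen 1 (rule 122): 10111001101111
Gen 2 (rule 75): 00101011101001
Gen 3 (rule 122): 01010110110110
Gen 4 (rule 75): 10000110110110
Gen 5 (rule 122): 01001111111111
Gen 6 (rule 75): 10011000000001
Gen 7 (rule 122): 01111100000010
Gen 8 (rule 75): 11000101111100
Gen 9 (rule 122): 11101011000110

Answer: 11101011000110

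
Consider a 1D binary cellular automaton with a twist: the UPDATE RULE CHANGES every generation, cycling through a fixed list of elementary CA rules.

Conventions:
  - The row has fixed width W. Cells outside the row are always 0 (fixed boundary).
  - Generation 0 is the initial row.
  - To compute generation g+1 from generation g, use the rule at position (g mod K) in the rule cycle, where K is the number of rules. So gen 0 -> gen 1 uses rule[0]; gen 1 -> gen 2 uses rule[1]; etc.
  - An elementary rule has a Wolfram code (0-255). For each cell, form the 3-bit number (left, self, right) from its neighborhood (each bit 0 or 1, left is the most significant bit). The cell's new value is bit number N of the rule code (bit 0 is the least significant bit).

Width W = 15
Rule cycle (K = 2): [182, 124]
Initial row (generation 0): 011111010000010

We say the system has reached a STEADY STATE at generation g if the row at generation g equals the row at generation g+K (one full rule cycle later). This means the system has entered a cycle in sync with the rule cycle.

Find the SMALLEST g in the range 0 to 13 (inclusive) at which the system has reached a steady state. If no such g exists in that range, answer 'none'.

Gen 0: 011111010000010
Gen 1 (rule 182): 101110111000111
Gen 2 (rule 124): 111011101100101
Gen 3 (rule 182): 010101010011111
Gen 4 (rule 124): 011111111010001
Gen 5 (rule 182): 101111110111011
Gen 6 (rule 124): 111000011101111
Gen 7 (rule 182): 010100101010110
Gen 8 (rule 124): 011110111111111
Gen 9 (rule 182): 101101011111110
Gen 10 (rule 124): 111111110000011
Gen 11 (rule 182): 011111101000100
Gen 12 (rule 124): 010000111100110
Gen 13 (rule 182): 111001011011001
Gen 14 (rule 124): 101101111111101
Gen 15 (rule 182): 110010111111011

Answer: none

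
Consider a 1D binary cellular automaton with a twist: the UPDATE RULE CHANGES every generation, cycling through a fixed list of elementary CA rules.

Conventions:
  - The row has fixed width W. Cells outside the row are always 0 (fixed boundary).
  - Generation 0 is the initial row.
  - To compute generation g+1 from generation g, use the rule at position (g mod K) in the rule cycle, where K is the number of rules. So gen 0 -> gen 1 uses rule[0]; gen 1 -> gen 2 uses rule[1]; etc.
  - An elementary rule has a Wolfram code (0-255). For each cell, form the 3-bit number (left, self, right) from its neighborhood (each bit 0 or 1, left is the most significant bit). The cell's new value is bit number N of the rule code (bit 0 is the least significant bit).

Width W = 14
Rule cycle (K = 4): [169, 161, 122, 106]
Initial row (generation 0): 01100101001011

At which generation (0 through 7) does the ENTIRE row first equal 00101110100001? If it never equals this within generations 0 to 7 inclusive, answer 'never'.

Gen 0: 01100101001011
Gen 1 (rule 169): 01000010000110
Gen 2 (rule 161): 00011000110000
Gen 3 (rule 122): 00111101111000
Gen 4 (rule 106): 01100111001000
Gen 5 (rule 169): 01000110000011
Gen 6 (rule 161): 00010000111000
Gen 7 (rule 122): 00101001101100

Answer: never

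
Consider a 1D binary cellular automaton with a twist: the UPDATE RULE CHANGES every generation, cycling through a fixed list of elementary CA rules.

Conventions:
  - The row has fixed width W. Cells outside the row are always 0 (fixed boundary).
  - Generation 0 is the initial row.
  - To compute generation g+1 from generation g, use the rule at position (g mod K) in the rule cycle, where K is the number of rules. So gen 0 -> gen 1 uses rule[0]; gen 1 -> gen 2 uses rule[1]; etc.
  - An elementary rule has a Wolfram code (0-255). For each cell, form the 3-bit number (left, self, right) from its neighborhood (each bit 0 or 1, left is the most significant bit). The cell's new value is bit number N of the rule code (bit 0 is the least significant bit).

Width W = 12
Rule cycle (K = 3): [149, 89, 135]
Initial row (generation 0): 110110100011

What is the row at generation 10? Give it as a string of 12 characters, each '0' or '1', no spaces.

Gen 0: 110110100011
Gen 1 (rule 149): 000000111000
Gen 2 (rule 89): 111110101111
Gen 3 (rule 135): 011100100110
Gen 4 (rule 149): 001010110001
Gen 5 (rule 89): 100000111100
Gen 6 (rule 135): 101111011001
Gen 7 (rule 149): 100110000101
Gen 8 (rule 89): 010111110000
Gen 9 (rule 135): 110011100111
Gen 10 (rule 149): 001001010010

Answer: 001001010010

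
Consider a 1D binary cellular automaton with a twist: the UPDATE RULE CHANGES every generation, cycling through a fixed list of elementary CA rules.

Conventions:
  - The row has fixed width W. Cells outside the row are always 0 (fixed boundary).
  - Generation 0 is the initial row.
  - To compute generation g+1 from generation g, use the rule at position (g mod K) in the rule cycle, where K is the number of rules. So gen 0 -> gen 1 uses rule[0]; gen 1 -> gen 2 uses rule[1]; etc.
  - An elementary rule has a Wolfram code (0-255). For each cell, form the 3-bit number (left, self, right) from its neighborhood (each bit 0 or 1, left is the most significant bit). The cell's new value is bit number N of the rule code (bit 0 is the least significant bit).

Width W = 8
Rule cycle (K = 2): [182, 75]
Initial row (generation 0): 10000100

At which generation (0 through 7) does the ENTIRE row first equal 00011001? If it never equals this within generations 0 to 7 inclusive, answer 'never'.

Answer: never

Derivation:
Gen 0: 10000100
Gen 1 (rule 182): 11001110
Gen 2 (rule 75): 11011010
Gen 3 (rule 182): 00100111
Gen 4 (rule 75): 11001101
Gen 5 (rule 182): 00110011
Gen 6 (rule 75): 11110111
Gen 7 (rule 182): 01101010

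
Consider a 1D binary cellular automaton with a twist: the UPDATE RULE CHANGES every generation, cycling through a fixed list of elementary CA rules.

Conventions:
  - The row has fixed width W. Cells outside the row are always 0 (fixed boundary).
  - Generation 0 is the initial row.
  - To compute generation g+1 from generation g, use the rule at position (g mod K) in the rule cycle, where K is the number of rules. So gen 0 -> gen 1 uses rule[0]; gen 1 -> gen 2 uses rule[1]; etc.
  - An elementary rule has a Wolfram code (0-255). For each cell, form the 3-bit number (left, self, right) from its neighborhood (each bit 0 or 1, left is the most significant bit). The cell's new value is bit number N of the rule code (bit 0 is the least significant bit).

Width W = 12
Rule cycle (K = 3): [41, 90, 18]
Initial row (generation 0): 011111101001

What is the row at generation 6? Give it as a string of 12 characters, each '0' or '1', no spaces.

Gen 0: 011111101001
Gen 1 (rule 41): 010000010000
Gen 2 (rule 90): 101000101000
Gen 3 (rule 18): 000101000100
Gen 4 (rule 41): 110010010001
Gen 5 (rule 90): 111101101010
Gen 6 (rule 18): 000000000001

Answer: 000000000001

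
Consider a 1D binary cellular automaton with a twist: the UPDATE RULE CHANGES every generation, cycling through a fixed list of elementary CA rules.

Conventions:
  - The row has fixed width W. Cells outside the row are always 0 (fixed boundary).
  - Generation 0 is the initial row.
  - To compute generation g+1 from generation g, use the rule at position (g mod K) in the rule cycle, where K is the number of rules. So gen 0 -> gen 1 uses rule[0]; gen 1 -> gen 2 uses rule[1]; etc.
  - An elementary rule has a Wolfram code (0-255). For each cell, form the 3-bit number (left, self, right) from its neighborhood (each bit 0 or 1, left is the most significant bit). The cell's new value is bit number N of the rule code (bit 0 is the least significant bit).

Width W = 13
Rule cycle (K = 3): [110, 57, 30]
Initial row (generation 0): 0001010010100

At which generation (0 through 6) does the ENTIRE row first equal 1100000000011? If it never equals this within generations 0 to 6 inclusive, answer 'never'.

Answer: 6

Derivation:
Gen 0: 0001010010100
Gen 1 (rule 110): 0011110111100
Gen 2 (rule 57): 1010001100011
Gen 3 (rule 30): 1011011010110
Gen 4 (rule 110): 1111111111110
Gen 5 (rule 57): 1000000000001
Gen 6 (rule 30): 1100000000011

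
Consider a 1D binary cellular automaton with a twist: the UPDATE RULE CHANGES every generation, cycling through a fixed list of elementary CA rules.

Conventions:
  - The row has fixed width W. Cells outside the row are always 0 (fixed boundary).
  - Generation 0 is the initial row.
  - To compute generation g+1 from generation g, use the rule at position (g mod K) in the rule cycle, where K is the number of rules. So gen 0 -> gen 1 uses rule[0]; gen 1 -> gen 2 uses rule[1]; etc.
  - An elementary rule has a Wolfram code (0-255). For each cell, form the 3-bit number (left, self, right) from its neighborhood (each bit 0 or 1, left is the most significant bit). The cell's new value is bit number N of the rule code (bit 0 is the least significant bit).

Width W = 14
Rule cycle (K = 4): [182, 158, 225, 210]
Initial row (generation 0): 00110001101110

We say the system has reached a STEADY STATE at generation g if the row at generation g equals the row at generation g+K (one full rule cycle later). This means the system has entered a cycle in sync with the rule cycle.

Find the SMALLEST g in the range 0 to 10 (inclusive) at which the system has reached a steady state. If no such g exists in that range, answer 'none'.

Answer: none

Derivation:
Gen 0: 00110001101110
Gen 1 (rule 182): 01001010010101
Gen 2 (rule 158): 11111011110101
Gen 3 (rule 225): 01111101111010
Gen 4 (rule 210): 10111100111001
Gen 5 (rule 182): 11011011010111
Gen 6 (rule 158): 10010010010110
Gen 7 (rule 225): 00000000001010
Gen 8 (rule 210): 00000000010001
Gen 9 (rule 182): 00000000111011
Gen 10 (rule 158): 00000001110010
Gen 11 (rule 225): 11111100110000
Gen 12 (rule 210): 01111111011000
Gen 13 (rule 182): 10111110100100
Gen 14 (rule 158): 10111100111110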